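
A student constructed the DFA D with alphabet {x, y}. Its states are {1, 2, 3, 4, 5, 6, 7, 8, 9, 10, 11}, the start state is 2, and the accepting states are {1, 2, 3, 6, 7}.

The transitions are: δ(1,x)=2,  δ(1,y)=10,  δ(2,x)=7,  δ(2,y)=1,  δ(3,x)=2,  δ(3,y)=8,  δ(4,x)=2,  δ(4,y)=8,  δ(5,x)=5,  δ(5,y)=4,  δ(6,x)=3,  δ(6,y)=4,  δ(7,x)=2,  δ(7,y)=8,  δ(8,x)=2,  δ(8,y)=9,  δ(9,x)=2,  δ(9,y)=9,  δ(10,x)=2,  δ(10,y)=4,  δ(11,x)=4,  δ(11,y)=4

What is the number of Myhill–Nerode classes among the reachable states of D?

3

First remove the unreachable states {3,5,6,11}; 7 states remain.
P0 = {1,2,7} | {4,8,9,10}.
Refine {1,2,7} on symbol y: members go to different blocks, giving {1,7} and {2}.
No further refinement is possible. Final partition (3 blocks): {1,7} | {4,8,9,10} | {2}.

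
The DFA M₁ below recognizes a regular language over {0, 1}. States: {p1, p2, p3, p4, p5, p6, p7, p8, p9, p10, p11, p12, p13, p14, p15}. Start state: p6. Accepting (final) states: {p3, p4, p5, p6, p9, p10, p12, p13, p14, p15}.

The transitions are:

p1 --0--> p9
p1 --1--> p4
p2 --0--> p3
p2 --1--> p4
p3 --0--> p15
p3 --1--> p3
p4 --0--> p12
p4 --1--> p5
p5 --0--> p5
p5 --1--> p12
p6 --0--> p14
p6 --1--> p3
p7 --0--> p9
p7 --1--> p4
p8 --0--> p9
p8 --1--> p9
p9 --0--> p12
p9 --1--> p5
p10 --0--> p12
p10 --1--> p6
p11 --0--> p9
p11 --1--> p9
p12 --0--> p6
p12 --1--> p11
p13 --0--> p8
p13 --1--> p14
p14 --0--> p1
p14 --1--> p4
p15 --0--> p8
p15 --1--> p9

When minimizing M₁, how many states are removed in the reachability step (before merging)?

Starting at p6 and following transitions, the reachable set is {p1, p3, p4, p5, p6, p8, p9, p11, p12, p14, p15}. That leaves p2, p7, p10, p13 unreachable — 4 in total.

4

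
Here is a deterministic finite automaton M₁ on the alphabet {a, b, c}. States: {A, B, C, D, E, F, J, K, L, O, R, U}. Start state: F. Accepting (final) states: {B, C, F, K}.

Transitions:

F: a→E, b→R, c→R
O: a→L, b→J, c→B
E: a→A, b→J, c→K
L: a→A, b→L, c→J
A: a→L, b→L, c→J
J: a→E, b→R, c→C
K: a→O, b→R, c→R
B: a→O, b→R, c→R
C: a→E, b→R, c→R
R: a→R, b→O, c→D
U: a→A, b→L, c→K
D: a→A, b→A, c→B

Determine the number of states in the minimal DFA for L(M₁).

6

Reachable states from the start: {A,B,C,D,E,F,J,K,L,O,R}. Unreachable: {U} — drop them.
Initial partition by acceptance: {B,C,F,K} | {A,D,E,J,L,O,R}.
Split {A,D,E,J,L,O,R} by δ(·,c) → {D,E,J,O} and {A,L,R}.
Split {D,E,J,O} by δ(·,a) → {D,E,O} and {J}.
On input b, block {D,E,O} splits into {E,O} and {D}.
Refine {A,L,R} on symbol b: members go to different blocks, giving {A,L} and {R}.
Stable partition: {B,C,F,K} | {E,O} | {A,L} | {J} | {D} | {R} — 6 equivalence classes.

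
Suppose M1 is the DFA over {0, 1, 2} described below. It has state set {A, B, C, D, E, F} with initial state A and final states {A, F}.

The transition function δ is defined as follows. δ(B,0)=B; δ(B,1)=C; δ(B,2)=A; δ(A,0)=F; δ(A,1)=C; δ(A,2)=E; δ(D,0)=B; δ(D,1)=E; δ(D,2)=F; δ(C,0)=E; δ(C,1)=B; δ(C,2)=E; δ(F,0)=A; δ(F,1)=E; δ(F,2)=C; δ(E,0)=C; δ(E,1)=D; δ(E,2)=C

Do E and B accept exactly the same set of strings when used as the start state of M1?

Every state is reachable, so we keep all 6.
Initial partition by acceptance: {A,F} | {B,C,D,E}.
Split {B,C,D,E} by δ(·,2) → {B,D} and {C,E}.
The partition is now stable with 3 blocks: {A,F} | {B,D} | {C,E}.
E and B end up in different blocks, so they are distinguishable. For instance, the string '2' is accepted from only B.

No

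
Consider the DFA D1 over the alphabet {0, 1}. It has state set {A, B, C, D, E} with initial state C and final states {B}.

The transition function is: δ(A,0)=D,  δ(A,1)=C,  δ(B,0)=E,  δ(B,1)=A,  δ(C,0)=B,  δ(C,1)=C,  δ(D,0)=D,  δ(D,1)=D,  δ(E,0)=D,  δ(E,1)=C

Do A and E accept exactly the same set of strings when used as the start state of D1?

Yes

Initial partition by acceptance: {B} | {A,C,D,E}.
On input 0, block {A,C,D,E} splits into {A,D,E} and {C}.
Refine {A,D,E} on symbol 1: members go to different blocks, giving {A,E} and {D}.
Stable partition: {B} | {A,E} | {C} | {D} — 4 equivalence classes.
A and E lie in the same block of the stable partition, so they are equivalent — no string distinguishes them.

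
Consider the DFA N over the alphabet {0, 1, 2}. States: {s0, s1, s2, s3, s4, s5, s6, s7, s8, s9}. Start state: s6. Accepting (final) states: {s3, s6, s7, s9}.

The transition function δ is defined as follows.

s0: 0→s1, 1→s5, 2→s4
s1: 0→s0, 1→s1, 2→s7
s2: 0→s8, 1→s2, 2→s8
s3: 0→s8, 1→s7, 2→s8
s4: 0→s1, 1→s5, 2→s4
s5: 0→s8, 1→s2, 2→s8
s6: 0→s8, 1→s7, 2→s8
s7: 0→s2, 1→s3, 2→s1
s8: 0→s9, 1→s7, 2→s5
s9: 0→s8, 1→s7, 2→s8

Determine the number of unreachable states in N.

Exploring from s6, all states are eventually visited, so none are unreachable.

0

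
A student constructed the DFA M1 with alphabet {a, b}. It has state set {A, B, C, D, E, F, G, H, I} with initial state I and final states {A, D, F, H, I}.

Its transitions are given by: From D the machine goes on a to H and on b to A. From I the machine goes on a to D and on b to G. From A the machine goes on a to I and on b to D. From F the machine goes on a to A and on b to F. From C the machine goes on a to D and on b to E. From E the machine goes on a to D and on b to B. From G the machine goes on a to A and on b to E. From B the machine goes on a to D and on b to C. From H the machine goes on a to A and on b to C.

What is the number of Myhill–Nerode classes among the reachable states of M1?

States {F} cannot be reached from the start state, so discard them.
Initial partition by acceptance: {A,D,H,I} | {B,C,E,G}.
On input b, block {A,D,H,I} splits into {A,D} and {H,I}.
The partition is now stable with 3 blocks: {A,D} | {B,C,E,G} | {H,I}.

3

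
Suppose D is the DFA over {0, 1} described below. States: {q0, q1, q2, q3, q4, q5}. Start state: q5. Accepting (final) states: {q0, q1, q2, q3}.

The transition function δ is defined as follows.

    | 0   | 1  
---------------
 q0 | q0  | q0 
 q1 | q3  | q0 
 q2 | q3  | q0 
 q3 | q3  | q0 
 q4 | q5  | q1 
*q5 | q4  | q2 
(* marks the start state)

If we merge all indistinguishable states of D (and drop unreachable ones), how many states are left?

Start with accepting vs non-accepting: {q0,q1,q2,q3} | {q4,q5}.
The partition is now stable with 2 blocks: {q0,q1,q2,q3} | {q4,q5}.

2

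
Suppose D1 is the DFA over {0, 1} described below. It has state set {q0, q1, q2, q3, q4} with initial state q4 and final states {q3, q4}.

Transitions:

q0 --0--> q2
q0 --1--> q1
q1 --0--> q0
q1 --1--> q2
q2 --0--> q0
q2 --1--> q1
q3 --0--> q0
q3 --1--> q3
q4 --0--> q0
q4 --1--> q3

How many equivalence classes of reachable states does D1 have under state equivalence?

2

All states are reachable from the start state.
Initial partition by acceptance: {q3,q4} | {q0,q1,q2}.
The partition is now stable with 2 blocks: {q3,q4} | {q0,q1,q2}.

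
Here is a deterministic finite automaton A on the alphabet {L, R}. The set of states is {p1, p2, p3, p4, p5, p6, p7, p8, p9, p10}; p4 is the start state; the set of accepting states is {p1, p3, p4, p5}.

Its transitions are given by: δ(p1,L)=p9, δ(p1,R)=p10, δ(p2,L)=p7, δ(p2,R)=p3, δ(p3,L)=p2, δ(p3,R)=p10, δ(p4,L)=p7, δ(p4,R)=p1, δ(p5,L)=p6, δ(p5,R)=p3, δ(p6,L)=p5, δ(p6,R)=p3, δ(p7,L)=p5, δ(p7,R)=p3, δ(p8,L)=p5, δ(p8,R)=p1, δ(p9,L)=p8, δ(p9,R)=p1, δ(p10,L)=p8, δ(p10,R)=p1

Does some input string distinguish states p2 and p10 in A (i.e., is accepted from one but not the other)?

Initial partition by acceptance: {p1,p3,p4,p5} | {p2,p6,p7,p8,p9,p10}.
On input R, block {p1,p3,p4,p5} splits into {p1,p3} and {p4,p5}.
On input L, block {p2,p6,p7,p8,p9,p10} splits into {p2,p9,p10} and {p6,p7,p8}.
Stable partition: {p1,p3} | {p2,p9,p10} | {p4,p5} | {p6,p7,p8} — 4 equivalence classes.
p2 and p10 lie in the same block of the stable partition, so they are equivalent — no string distinguishes them.

No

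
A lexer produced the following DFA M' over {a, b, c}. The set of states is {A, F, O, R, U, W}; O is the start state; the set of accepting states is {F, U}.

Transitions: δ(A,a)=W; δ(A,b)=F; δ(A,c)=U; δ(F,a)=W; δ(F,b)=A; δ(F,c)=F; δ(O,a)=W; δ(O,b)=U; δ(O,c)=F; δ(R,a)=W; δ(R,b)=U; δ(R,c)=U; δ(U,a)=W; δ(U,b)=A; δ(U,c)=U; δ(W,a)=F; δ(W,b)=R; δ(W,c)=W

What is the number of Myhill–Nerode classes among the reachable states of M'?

Every state is reachable, so we keep all 6.
P0 = {F,U} | {A,O,R,W}.
Split {A,O,R,W} by δ(·,a) → {A,O,R} and {W}.
Stable partition: {F,U} | {A,O,R} | {W} — 3 equivalence classes.

3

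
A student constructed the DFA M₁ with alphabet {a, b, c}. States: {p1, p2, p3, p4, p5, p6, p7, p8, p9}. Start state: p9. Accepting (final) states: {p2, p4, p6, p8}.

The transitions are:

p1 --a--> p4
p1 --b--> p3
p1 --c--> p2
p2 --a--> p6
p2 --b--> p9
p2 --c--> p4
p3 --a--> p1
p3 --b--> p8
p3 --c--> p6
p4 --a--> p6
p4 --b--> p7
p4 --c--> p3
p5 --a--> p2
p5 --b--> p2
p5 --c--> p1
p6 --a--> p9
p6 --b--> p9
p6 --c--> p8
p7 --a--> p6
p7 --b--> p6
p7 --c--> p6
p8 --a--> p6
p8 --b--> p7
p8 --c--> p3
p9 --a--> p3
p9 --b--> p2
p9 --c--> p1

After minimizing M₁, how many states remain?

First remove the unreachable states {p5}; 8 states remain.
Start with accepting vs non-accepting: {p2,p4,p6,p8} | {p1,p3,p7,p9}.
Split {p2,p4,p6,p8} by δ(·,a) → {p2,p4,p8} and {p6}.
Split {p2,p4,p8} by δ(·,c) → {p4,p8} and {p2}.
Split {p1,p3,p7,p9} by δ(·,a) → {p3,p9} and {p1} and {p7}.
Split {p3,p9} by δ(·,a) → {p3} and {p9}.
The partition is now stable with 7 blocks: {p4,p8} | {p3} | {p6} | {p2} | {p1} | {p7} | {p9}.

7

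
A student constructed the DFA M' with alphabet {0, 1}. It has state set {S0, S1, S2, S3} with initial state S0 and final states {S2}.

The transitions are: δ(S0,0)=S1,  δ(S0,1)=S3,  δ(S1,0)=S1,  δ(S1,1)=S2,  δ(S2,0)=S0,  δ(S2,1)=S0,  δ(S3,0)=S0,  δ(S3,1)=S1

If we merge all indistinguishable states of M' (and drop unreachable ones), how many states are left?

4

Every state is reachable, so we keep all 4.
Start with accepting vs non-accepting: {S2} | {S0,S1,S3}.
Refine {S0,S1,S3} on symbol 1: members go to different blocks, giving {S0,S3} and {S1}.
Split {S0,S3} by δ(·,0) → {S0} and {S3}.
Stable partition: {S2} | {S0} | {S1} | {S3} — 4 equivalence classes.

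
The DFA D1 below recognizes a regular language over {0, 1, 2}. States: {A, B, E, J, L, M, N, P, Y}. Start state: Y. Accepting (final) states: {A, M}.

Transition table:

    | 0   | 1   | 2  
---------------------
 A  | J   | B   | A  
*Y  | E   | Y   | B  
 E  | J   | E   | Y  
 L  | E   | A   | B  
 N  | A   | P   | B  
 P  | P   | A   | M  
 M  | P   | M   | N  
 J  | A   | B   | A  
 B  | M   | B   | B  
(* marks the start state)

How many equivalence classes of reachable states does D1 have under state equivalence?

Reachable states from the start: {A,B,E,J,M,N,P,Y}. Unreachable: {L} — drop them.
Start with accepting vs non-accepting: {A,M} | {B,E,J,N,P,Y}.
Split {A,M} by δ(·,1) → {M} and {A}.
Refine {B,E,J,N,P,Y} on symbol 0: members go to different blocks, giving {E,P,Y} and {J,N} and {B}.
Refine {E,P,Y} on symbol 0: members go to different blocks, giving {P,Y} and {E}.
Split {P,Y} by δ(·,0) → {Y} and {P}.
Refine {J,N} on symbol 1: members go to different blocks, giving {N} and {J}.
Stable partition: {M} | {Y} | {A} | {N} | {B} | {E} | {P} | {J} — 8 equivalence classes.

8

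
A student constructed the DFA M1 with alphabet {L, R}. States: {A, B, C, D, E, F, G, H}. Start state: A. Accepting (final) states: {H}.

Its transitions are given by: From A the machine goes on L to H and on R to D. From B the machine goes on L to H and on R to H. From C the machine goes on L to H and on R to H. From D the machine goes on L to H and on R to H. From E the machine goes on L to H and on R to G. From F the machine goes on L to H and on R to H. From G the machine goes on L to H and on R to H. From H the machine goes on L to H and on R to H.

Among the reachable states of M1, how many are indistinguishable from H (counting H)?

1

Reachable states from the start: {A,D,H}. Unreachable: {B,C,E,F,G} — drop them.
P0 = {H} | {A,D}.
On input R, block {A,D} splits into {A} and {D}.
Stable partition: {H} | {A} | {D} — 3 equivalence classes.
State H belongs to the block {H}, which has 1 states.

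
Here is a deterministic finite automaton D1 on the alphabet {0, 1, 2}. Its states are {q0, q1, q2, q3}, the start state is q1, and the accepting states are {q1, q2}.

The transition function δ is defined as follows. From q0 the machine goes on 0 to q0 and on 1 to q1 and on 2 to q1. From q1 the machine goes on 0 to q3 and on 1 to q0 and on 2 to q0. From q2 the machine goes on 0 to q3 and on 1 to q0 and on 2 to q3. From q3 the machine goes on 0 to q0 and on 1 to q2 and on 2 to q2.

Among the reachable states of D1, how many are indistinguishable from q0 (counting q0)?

2

Every state is reachable, so we keep all 4.
Start with accepting vs non-accepting: {q1,q2} | {q0,q3}.
Stable partition: {q1,q2} | {q0,q3} — 2 equivalence classes.
State q0 belongs to the block {q0,q3}, which has 2 states.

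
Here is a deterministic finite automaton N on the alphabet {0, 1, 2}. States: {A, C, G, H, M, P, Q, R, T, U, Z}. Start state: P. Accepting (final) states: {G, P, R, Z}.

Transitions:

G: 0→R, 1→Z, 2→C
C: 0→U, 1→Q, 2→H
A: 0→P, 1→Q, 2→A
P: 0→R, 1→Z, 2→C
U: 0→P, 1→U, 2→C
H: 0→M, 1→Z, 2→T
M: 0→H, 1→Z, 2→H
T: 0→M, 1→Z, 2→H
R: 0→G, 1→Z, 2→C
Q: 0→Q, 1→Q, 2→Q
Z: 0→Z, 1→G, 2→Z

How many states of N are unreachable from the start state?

BFS from P reaches {C, G, H, M, P, Q, R, T, U, Z}; the 1 state(s) A are never visited.

1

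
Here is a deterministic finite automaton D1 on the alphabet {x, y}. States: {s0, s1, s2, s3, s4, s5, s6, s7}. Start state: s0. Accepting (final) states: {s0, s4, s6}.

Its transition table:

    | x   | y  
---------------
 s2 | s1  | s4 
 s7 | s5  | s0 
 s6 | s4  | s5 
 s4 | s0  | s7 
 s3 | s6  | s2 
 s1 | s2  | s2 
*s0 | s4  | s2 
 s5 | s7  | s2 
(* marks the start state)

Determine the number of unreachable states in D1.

2

Starting at s0 and following transitions, the reachable set is {s0, s1, s2, s4, s5, s7}. That leaves s3, s6 unreachable — 2 in total.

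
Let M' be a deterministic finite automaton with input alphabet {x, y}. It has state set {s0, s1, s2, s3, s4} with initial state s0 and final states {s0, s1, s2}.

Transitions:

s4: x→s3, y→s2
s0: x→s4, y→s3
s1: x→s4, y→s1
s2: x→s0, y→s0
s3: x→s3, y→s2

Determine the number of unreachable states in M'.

1

Starting at s0 and following transitions, the reachable set is {s0, s2, s3, s4}. That leaves s1 unreachable — 1 in total.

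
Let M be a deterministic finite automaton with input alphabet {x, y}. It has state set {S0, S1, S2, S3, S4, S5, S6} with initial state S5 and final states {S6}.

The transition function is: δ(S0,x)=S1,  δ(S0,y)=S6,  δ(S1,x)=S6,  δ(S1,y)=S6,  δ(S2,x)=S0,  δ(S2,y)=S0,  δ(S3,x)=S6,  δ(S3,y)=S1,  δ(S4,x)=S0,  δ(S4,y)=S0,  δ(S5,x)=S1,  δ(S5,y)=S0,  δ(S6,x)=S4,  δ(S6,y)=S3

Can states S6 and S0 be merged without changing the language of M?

No

Reachable states from the start: {S0,S1,S3,S4,S5,S6}. Unreachable: {S2} — drop them.
P0 = {S6} | {S0,S1,S3,S4,S5}.
On input x, block {S0,S1,S3,S4,S5} splits into {S0,S4,S5} and {S1,S3}.
Split {S0,S4,S5} by δ(·,x) → {S0,S5} and {S4}.
On input y, block {S0,S5} splits into {S0} and {S5}.
Refine {S1,S3} on symbol y: members go to different blocks, giving {S1} and {S3}.
The partition is now stable with 6 blocks: {S6} | {S0} | {S1} | {S4} | {S5} | {S3}.
S6 and S0 end up in different blocks, so they are distinguishable. For instance, the string 'ε' is accepted from only S6.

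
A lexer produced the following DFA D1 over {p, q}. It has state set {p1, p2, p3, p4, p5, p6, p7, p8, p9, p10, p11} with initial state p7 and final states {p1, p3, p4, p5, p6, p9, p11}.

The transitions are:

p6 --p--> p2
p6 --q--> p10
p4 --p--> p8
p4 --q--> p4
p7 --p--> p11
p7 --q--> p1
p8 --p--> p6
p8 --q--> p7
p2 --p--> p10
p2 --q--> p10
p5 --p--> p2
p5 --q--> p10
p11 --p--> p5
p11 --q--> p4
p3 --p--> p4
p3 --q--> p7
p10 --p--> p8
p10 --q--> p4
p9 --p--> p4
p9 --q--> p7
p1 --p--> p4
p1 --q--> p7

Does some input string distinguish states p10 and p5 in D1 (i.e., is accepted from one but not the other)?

Reachable states from the start: {p1,p2,p4,p5,p6,p7,p8,p10,p11}. Unreachable: {p3,p9} — drop them.
Initial partition by acceptance: {p1,p4,p5,p6,p11} | {p2,p7,p8,p10}.
Split {p1,p4,p5,p6,p11} by δ(·,p) → {p4,p5,p6} and {p1,p11}.
On input q, block {p4,p5,p6} splits into {p5,p6} and {p4}.
Split {p2,p7,p8,p10} by δ(·,p) → {p2,p10} and {p7} and {p8}.
Split {p2,p10} by δ(·,p) → {p2} and {p10}.
On input p, block {p1,p11} splits into {p1} and {p11}.
The partition is now stable with 8 blocks: {p5,p6} | {p2} | {p1} | {p4} | {p7} | {p8} | {p10} | {p11}.
p10 and p5 end up in different blocks, so they are distinguishable. For instance, the string 'ε' is accepted from only p5.

Yes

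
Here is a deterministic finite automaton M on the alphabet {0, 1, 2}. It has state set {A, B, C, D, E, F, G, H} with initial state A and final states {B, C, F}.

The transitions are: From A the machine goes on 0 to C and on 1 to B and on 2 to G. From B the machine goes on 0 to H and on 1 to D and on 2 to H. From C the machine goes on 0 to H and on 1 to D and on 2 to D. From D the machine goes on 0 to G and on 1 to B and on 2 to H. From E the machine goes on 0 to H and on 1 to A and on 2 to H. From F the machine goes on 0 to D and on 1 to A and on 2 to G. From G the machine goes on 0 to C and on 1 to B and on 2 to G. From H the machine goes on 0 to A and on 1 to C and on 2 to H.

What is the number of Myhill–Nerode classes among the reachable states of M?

3

Reachable states from the start: {A,B,C,D,G,H}. Unreachable: {E,F} — drop them.
P0 = {B,C} | {A,D,G,H}.
Split {A,D,G,H} by δ(·,0) → {A,G} and {D,H}.
Stable partition: {B,C} | {A,G} | {D,H} — 3 equivalence classes.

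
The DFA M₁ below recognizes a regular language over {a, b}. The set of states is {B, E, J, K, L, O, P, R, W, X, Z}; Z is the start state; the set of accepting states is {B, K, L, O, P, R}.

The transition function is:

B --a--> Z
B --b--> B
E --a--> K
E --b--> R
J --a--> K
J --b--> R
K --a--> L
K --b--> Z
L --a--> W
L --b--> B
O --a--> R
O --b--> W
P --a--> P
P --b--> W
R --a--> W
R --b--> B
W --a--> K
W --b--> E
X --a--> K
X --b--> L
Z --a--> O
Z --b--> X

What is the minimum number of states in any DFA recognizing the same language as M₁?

First remove the unreachable states {J,P}; 9 states remain.
Initial partition by acceptance: {B,K,L,O,R} | {E,W,X,Z}.
On input a, block {B,K,L,O,R} splits into {B,L,R} and {K,O}.
On input b, block {E,W,X,Z} splits into {E,X} and {W,Z}.
Stable partition: {B,L,R} | {E,X} | {K,O} | {W,Z} — 4 equivalence classes.

4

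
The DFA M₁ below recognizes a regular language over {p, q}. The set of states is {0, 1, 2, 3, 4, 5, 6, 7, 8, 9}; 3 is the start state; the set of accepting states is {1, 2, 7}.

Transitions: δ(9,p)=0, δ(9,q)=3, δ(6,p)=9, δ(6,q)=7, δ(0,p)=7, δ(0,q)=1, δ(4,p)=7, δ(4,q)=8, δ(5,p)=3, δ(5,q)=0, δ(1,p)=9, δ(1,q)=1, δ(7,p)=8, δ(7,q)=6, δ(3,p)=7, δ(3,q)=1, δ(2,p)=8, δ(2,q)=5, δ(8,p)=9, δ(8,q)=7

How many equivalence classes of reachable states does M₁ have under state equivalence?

5

States {2,4,5} cannot be reached from the start state, so discard them.
P0 = {1,7} | {0,3,6,8,9}.
Split {1,7} by δ(·,q) → {1} and {7}.
Split {0,3,6,8,9} by δ(·,p) → {6,8,9} and {0,3}.
On input p, block {6,8,9} splits into {6,8} and {9}.
No further refinement is possible. Final partition (5 blocks): {1} | {6,8} | {7} | {0,3} | {9}.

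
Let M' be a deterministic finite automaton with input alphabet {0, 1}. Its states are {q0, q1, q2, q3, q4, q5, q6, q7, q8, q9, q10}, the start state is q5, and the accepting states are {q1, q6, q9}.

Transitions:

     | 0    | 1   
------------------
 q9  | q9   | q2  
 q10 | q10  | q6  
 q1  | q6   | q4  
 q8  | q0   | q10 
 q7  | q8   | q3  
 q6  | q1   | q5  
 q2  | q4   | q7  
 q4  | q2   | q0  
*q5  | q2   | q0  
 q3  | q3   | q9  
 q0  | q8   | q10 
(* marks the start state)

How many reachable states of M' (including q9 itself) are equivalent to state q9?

All states are reachable from the start state.
Initial partition by acceptance: {q1,q6,q9} | {q0,q2,q3,q4,q5,q7,q8,q10}.
On input 1, block {q0,q2,q3,q4,q5,q7,q8,q10} splits into {q0,q2,q4,q5,q7,q8} and {q3,q10}.
Split {q0,q2,q4,q5,q7,q8} by δ(·,1) → {q0,q7,q8} and {q2,q4,q5}.
Stable partition: {q1,q6,q9} | {q0,q7,q8} | {q3,q10} | {q2,q4,q5} — 4 equivalence classes.
State q9 belongs to the block {q1,q6,q9}, which has 3 states.

3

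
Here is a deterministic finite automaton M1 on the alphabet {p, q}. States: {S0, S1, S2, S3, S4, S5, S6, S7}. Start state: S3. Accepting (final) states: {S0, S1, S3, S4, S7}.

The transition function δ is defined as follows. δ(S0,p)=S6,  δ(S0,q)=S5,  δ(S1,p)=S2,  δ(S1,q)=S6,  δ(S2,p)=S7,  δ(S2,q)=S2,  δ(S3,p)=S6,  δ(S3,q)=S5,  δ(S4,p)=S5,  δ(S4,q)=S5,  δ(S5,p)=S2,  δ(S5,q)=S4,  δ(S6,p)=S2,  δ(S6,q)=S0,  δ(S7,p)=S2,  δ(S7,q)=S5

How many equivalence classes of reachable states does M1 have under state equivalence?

Reachable states from the start: {S0,S2,S3,S4,S5,S6,S7}. Unreachable: {S1} — drop them.
Initial partition by acceptance: {S0,S3,S4,S7} | {S2,S5,S6}.
Refine {S2,S5,S6} on symbol p: members go to different blocks, giving {S5,S6} and {S2}.
Refine {S0,S3,S4,S7} on symbol p: members go to different blocks, giving {S0,S3,S4} and {S7}.
The partition is now stable with 4 blocks: {S0,S3,S4} | {S5,S6} | {S2} | {S7}.

4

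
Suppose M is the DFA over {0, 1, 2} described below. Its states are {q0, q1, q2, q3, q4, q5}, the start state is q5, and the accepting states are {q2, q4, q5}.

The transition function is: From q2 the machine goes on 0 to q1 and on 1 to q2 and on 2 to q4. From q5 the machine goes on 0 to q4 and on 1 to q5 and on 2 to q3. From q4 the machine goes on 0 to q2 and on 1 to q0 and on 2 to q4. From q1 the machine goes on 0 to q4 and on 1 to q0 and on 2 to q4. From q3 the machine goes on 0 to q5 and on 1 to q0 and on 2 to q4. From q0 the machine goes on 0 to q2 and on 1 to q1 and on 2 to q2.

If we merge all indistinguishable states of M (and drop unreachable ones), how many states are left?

6

All states are reachable from the start state.
Start with accepting vs non-accepting: {q2,q4,q5} | {q0,q1,q3}.
Split {q2,q4,q5} by δ(·,0) → {q4,q5} and {q2}.
On input 0, block {q4,q5} splits into {q4} and {q5}.
Split {q0,q1,q3} by δ(·,0) → {q0} and {q1} and {q3}.
The partition is now stable with 6 blocks: {q4} | {q0} | {q2} | {q5} | {q1} | {q3}.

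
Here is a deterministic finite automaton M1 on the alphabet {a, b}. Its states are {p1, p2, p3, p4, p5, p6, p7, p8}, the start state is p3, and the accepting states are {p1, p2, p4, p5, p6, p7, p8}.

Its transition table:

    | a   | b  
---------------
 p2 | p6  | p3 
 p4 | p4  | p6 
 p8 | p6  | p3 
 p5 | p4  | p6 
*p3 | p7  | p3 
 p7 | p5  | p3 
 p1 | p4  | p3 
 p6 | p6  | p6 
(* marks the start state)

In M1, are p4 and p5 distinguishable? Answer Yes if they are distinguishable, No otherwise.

No

Reachable states from the start: {p3,p4,p5,p6,p7}. Unreachable: {p1,p2,p8} — drop them.
Initial partition by acceptance: {p4,p5,p6,p7} | {p3}.
Split {p4,p5,p6,p7} by δ(·,b) → {p4,p5,p6} and {p7}.
The partition is now stable with 3 blocks: {p4,p5,p6} | {p3} | {p7}.
p4 and p5 lie in the same block of the stable partition, so they are equivalent — no string distinguishes them.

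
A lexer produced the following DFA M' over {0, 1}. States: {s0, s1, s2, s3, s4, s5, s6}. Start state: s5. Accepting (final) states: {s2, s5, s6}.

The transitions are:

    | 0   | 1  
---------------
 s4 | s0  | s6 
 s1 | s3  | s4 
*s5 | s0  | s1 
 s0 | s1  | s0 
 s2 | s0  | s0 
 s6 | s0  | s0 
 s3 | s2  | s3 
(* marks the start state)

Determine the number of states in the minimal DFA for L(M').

Initial partition by acceptance: {s2,s5,s6} | {s0,s1,s3,s4}.
Refine {s0,s1,s3,s4} on symbol 0: members go to different blocks, giving {s0,s1,s4} and {s3}.
On input 0, block {s0,s1,s4} splits into {s0,s4} and {s1}.
Split {s2,s5,s6} by δ(·,1) → {s2,s6} and {s5}.
Refine {s0,s4} on symbol 0: members go to different blocks, giving {s0} and {s4}.
The partition is now stable with 6 blocks: {s2,s6} | {s0} | {s3} | {s1} | {s5} | {s4}.

6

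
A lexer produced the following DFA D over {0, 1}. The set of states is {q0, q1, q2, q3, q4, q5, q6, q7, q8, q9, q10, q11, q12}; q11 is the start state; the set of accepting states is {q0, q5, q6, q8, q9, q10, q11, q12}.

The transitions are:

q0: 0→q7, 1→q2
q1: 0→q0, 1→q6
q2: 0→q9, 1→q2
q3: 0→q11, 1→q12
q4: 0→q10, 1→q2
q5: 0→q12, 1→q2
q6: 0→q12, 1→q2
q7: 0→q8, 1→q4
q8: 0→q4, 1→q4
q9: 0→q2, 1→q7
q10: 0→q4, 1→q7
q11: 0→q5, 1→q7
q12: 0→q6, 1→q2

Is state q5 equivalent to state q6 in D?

States {q0,q1,q3} cannot be reached from the start state, so discard them.
Initial partition by acceptance: {q5,q6,q8,q9,q10,q11,q12} | {q2,q4,q7}.
Split {q5,q6,q8,q9,q10,q11,q12} by δ(·,0) → {q5,q6,q11,q12} and {q8,q9,q10}.
The partition is now stable with 3 blocks: {q5,q6,q11,q12} | {q2,q4,q7} | {q8,q9,q10}.
q5 and q6 lie in the same block of the stable partition, so they are equivalent — no string distinguishes them.

Yes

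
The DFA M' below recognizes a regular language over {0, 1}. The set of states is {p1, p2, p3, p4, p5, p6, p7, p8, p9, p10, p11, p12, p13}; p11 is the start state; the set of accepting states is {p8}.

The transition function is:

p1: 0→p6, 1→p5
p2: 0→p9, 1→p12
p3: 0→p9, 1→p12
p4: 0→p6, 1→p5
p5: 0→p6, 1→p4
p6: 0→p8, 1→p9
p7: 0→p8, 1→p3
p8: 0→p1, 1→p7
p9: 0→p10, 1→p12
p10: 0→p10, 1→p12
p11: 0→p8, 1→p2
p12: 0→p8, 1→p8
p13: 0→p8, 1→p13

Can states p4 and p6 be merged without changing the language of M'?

No

Reachable states from the start: {p1,p2,p3,p4,p5,p6,p7,p8,p9,p10,p11,p12}. Unreachable: {p13} — drop them.
Start with accepting vs non-accepting: {p8} | {p1,p2,p3,p4,p5,p6,p7,p9,p10,p11,p12}.
Refine {p1,p2,p3,p4,p5,p6,p7,p9,p10,p11,p12} on symbol 0: members go to different blocks, giving {p1,p2,p3,p4,p5,p9,p10} and {p6,p7,p11,p12}.
On input 0, block {p1,p2,p3,p4,p5,p9,p10} splits into {p2,p3,p9,p10} and {p1,p4,p5}.
Split {p6,p7,p11,p12} by δ(·,1) → {p6,p7,p11} and {p12}.
No further refinement is possible. Final partition (5 blocks): {p8} | {p2,p3,p9,p10} | {p6,p7,p11} | {p1,p4,p5} | {p12}.
p4 and p6 end up in different blocks, so they are distinguishable. For instance, the string '0' is accepted from only p6.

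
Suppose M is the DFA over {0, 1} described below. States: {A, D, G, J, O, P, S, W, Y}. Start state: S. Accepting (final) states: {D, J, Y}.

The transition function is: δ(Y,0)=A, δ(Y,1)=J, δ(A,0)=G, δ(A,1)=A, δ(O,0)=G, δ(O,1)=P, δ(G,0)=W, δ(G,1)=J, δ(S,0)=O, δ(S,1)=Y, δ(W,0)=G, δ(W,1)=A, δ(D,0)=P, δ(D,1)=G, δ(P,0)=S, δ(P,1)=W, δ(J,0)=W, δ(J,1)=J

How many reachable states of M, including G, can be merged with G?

2

First remove the unreachable states {D}; 8 states remain.
Initial partition by acceptance: {J,Y} | {A,G,O,P,S,W}.
Refine {A,G,O,P,S,W} on symbol 1: members go to different blocks, giving {A,O,P,W} and {G,S}.
Stable partition: {J,Y} | {A,O,P,W} | {G,S} — 3 equivalence classes.
State G belongs to the block {G,S}, which has 2 states.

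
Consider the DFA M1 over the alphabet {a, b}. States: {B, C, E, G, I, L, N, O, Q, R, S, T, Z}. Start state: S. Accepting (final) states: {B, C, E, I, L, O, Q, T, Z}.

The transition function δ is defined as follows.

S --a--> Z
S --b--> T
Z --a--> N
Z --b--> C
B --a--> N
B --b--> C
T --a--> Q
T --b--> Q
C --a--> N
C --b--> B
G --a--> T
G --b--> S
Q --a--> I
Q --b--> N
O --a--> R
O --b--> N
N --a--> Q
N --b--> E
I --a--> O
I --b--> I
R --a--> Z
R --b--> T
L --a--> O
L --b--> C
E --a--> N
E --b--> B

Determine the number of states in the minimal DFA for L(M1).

First remove the unreachable states {G,L}; 11 states remain.
Start with accepting vs non-accepting: {B,C,E,I,O,Q,T,Z} | {N,R,S}.
On input a, block {B,C,E,I,O,Q,T,Z} splits into {B,C,E,O,Z} and {I,Q,T}.
On input b, block {B,C,E,O,Z} splits into {B,C,E,Z} and {O}.
Split {N,R,S} by δ(·,a) → {R,S} and {N}.
Refine {I,Q,T} on symbol a: members go to different blocks, giving {Q,T} and {I}.
Split {Q,T} by δ(·,a) → {Q} and {T}.
The partition is now stable with 7 blocks: {B,C,E,Z} | {R,S} | {Q} | {O} | {N} | {I} | {T}.

7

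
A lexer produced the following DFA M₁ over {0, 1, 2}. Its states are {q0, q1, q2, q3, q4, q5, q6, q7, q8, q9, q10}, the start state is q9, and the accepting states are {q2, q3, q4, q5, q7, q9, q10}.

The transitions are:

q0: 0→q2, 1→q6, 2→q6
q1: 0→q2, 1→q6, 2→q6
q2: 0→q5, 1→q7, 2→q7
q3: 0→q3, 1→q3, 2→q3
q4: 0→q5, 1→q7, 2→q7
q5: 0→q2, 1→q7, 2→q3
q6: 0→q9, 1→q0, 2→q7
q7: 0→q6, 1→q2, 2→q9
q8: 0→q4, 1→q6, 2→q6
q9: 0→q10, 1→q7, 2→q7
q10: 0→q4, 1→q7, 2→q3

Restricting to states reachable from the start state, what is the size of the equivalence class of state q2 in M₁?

3

Reachable states from the start: {q0,q2,q3,q4,q5,q6,q7,q9,q10}. Unreachable: {q1,q8} — drop them.
Start with accepting vs non-accepting: {q2,q3,q4,q5,q7,q9,q10} | {q0,q6}.
Refine {q2,q3,q4,q5,q7,q9,q10} on symbol 0: members go to different blocks, giving {q2,q3,q4,q5,q9,q10} and {q7}.
On input 1, block {q2,q3,q4,q5,q9,q10} splits into {q2,q4,q5,q9,q10} and {q3}.
On input 2, block {q2,q4,q5,q9,q10} splits into {q2,q4,q9} and {q5,q10}.
Split {q0,q6} by δ(·,2) → {q0} and {q6}.
The partition is now stable with 6 blocks: {q2,q4,q9} | {q0} | {q7} | {q3} | {q5,q10} | {q6}.
State q2 belongs to the block {q2,q4,q9}, which has 3 states.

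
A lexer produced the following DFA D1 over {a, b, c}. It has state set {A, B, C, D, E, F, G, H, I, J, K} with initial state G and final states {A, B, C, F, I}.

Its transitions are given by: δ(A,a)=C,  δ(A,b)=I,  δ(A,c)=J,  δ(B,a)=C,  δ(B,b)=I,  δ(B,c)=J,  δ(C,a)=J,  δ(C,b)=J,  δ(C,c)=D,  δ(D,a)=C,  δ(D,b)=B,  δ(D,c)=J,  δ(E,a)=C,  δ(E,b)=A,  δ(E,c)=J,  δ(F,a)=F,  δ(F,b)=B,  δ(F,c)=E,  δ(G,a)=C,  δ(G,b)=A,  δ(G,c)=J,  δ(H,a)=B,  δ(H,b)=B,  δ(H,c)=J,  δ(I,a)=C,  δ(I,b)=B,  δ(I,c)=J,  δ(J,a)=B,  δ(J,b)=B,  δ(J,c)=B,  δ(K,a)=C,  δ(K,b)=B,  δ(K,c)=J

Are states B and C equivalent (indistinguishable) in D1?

Reachable states from the start: {A,B,C,D,G,I,J}. Unreachable: {E,F,H,K} — drop them.
Start with accepting vs non-accepting: {A,B,C,I} | {D,G,J}.
Refine {A,B,C,I} on symbol a: members go to different blocks, giving {A,B,I} and {C}.
Refine {D,G,J} on symbol a: members go to different blocks, giving {D,G} and {J}.
No further refinement is possible. Final partition (4 blocks): {A,B,I} | {D,G} | {C} | {J}.
B and C end up in different blocks, so they are distinguishable. For instance, the string 'a' is accepted from only B.

No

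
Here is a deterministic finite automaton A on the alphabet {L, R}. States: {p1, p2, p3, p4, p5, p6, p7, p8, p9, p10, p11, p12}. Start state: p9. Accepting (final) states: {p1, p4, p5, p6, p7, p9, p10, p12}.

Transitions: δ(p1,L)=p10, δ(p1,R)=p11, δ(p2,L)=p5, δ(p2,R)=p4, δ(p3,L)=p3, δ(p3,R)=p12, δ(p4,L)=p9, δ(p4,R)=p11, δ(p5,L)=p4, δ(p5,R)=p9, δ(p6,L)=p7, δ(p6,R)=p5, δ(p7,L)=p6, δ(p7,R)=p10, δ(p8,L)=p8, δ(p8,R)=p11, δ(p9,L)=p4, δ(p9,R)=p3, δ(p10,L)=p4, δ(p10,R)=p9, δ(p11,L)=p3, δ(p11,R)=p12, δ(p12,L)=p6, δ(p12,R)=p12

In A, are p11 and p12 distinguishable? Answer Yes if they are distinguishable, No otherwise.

First remove the unreachable states {p1,p2,p8}; 9 states remain.
P0 = {p4,p5,p6,p7,p9,p10,p12} | {p3,p11}.
Refine {p4,p5,p6,p7,p9,p10,p12} on symbol R: members go to different blocks, giving {p5,p6,p7,p10,p12} and {p4,p9}.
Refine {p5,p6,p7,p10,p12} on symbol L: members go to different blocks, giving {p6,p7,p12} and {p5,p10}.
Refine {p6,p7,p12} on symbol R: members go to different blocks, giving {p6,p7} and {p12}.
The partition is now stable with 5 blocks: {p6,p7} | {p3,p11} | {p4,p9} | {p5,p10} | {p12}.
p11 and p12 end up in different blocks, so they are distinguishable. For instance, the string 'ε' is accepted from only p12.

Yes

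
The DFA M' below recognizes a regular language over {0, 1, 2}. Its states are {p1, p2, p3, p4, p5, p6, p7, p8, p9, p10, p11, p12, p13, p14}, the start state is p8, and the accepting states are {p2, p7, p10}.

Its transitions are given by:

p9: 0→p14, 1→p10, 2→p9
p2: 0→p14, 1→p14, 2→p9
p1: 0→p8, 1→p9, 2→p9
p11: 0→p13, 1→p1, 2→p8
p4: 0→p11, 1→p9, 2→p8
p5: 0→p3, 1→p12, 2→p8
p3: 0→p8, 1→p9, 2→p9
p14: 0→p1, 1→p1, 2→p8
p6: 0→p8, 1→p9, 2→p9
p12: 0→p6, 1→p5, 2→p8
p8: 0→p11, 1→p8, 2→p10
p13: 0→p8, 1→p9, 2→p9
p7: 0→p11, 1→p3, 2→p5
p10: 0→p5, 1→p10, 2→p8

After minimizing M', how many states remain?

Reachable states from the start: {p1,p3,p5,p6,p8,p9,p10,p11,p12,p13,p14}. Unreachable: {p2,p4,p7} — drop them.
Start with accepting vs non-accepting: {p10} | {p1,p3,p5,p6,p8,p9,p11,p12,p13,p14}.
Split {p1,p3,p5,p6,p8,p9,p11,p12,p13,p14} by δ(·,1) → {p1,p3,p5,p6,p8,p11,p12,p13,p14} and {p9}.
On input 1, block {p1,p3,p5,p6,p8,p11,p12,p13,p14} splits into {p5,p8,p11,p12,p14} and {p1,p3,p6,p13}.
Split {p5,p8,p11,p12,p14} by δ(·,0) → {p5,p11,p12,p14} and {p8}.
Split {p5,p11,p12,p14} by δ(·,1) → {p5,p12} and {p11,p14}.
No further refinement is possible. Final partition (6 blocks): {p10} | {p5,p12} | {p9} | {p1,p3,p6,p13} | {p8} | {p11,p14}.

6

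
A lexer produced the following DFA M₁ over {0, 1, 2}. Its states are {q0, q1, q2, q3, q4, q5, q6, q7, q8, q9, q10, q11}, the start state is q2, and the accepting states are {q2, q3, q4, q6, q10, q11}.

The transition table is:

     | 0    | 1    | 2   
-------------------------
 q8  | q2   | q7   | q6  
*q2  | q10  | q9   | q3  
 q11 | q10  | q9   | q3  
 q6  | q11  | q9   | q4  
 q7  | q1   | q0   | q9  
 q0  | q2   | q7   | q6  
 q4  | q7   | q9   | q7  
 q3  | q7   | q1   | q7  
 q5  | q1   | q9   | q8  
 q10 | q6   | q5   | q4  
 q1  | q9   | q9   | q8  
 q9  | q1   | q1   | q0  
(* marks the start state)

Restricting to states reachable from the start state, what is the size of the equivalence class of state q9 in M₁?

Every state is reachable, so we keep all 12.
Initial partition by acceptance: {q2,q3,q4,q6,q10,q11} | {q0,q1,q5,q7,q8,q9}.
Split {q2,q3,q4,q6,q10,q11} by δ(·,0) → {q2,q6,q10,q11} and {q3,q4}.
On input 0, block {q0,q1,q5,q7,q8,q9} splits into {q1,q5,q7,q9} and {q0,q8}.
Refine {q1,q5,q7,q9} on symbol 1: members go to different blocks, giving {q1,q5,q9} and {q7}.
No further refinement is possible. Final partition (5 blocks): {q2,q6,q10,q11} | {q1,q5,q9} | {q3,q4} | {q0,q8} | {q7}.
State q9 belongs to the block {q1,q5,q9}, which has 3 states.

3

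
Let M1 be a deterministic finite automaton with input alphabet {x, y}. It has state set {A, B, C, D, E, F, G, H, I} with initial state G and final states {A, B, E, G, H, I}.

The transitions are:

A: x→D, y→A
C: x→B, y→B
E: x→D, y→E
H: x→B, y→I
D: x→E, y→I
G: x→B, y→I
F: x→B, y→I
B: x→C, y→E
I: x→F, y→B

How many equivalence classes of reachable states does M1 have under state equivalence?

3

States {A,H} cannot be reached from the start state, so discard them.
P0 = {B,E,G,I} | {C,D,F}.
On input x, block {B,E,G,I} splits into {B,E,I} and {G}.
The partition is now stable with 3 blocks: {B,E,I} | {C,D,F} | {G}.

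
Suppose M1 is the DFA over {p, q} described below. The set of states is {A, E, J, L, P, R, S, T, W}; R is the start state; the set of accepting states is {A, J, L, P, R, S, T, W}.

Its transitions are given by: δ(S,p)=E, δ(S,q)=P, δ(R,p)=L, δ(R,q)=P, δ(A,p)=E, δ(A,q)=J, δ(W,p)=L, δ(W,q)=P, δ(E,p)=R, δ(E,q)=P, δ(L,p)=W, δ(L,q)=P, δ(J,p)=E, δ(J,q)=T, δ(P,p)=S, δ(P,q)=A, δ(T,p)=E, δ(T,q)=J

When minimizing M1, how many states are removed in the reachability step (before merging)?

0

Exploring from R, all states are eventually visited, so none are unreachable.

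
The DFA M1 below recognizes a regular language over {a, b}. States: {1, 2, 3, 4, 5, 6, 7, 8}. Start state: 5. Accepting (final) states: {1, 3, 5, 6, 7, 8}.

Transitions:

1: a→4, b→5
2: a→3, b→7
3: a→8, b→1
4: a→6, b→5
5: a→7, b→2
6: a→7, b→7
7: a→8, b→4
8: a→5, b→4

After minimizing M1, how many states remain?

8

P0 = {1,3,5,6,7,8} | {2,4}.
On input a, block {1,3,5,6,7,8} splits into {3,5,6,7,8} and {1}.
On input b, block {3,5,6,7,8} splits into {5,7,8} and {3} and {6}.
Split {2,4} by δ(·,a) → {2} and {4}.
Split {5,7,8} by δ(·,b) → {7,8} and {5}.
Refine {7,8} on symbol a: members go to different blocks, giving {7} and {8}.
Stable partition: {7} | {2} | {1} | {3} | {6} | {4} | {5} | {8} — 8 equivalence classes.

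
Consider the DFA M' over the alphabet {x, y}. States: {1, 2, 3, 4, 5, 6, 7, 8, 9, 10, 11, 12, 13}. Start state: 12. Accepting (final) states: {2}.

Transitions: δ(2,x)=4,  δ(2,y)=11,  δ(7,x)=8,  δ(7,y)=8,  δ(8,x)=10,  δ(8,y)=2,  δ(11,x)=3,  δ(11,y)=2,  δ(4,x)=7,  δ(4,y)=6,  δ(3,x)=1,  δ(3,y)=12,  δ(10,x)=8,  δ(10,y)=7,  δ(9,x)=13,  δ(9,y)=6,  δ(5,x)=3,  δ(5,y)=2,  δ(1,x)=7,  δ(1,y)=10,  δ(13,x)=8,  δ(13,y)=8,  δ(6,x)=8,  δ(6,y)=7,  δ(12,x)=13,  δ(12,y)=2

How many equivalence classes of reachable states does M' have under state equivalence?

8

States {5,9} cannot be reached from the start state, so discard them.
Start with accepting vs non-accepting: {2} | {1,3,4,6,7,8,10,11,12,13}.
Split {1,3,4,6,7,8,10,11,12,13} by δ(·,y) → {1,3,4,6,7,10,13} and {8,11,12}.
Refine {1,3,4,6,7,10,13} on symbol x: members go to different blocks, giving {6,7,10,13} and {1,3,4}.
On input y, block {6,7,10,13} splits into {6,10} and {7,13}.
Refine {8,11,12} on symbol x: members go to different blocks, giving {8} and {11} and {12}.
On input x, block {1,3,4} splits into {1,4} and {3}.
The partition is now stable with 8 blocks: {2} | {6,10} | {8} | {1,4} | {7,13} | {11} | {12} | {3}.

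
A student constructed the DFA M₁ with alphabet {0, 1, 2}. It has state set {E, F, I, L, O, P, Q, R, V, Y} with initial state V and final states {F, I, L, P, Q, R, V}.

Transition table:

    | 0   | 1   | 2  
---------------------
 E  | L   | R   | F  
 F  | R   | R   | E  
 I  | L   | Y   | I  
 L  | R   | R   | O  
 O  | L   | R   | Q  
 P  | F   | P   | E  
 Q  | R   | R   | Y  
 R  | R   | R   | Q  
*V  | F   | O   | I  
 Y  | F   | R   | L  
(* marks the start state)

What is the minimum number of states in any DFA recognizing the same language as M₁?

4

States {P} cannot be reached from the start state, so discard them.
Initial partition by acceptance: {F,I,L,Q,R,V} | {E,O,Y}.
Split {F,I,L,Q,R,V} by δ(·,1) → {F,L,Q,R} and {I,V}.
Split {F,L,Q,R} by δ(·,2) → {F,L,Q} and {R}.
No further refinement is possible. Final partition (4 blocks): {F,L,Q} | {E,O,Y} | {I,V} | {R}.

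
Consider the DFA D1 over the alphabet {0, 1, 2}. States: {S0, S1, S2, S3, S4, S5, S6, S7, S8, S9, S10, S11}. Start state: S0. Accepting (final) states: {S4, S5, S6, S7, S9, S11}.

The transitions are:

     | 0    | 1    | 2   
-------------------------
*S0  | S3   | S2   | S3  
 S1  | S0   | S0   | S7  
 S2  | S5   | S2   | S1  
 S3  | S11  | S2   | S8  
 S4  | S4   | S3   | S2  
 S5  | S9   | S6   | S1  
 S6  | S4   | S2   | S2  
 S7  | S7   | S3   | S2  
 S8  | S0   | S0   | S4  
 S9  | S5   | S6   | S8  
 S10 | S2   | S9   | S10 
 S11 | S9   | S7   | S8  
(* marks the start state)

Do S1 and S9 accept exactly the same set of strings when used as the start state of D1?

No

Reachable states from the start: {S0,S1,S2,S3,S4,S5,S6,S7,S8,S9,S11}. Unreachable: {S10} — drop them.
Start with accepting vs non-accepting: {S4,S5,S6,S7,S9,S11} | {S0,S1,S2,S3,S8}.
Split {S4,S5,S6,S7,S9,S11} by δ(·,1) → {S4,S6,S7} and {S5,S9,S11}.
On input 0, block {S0,S1,S2,S3,S8} splits into {S0,S1,S8} and {S2,S3}.
On input 0, block {S0,S1,S8} splits into {S1,S8} and {S0}.
Stable partition: {S4,S6,S7} | {S1,S8} | {S5,S9,S11} | {S2,S3} | {S0} — 5 equivalence classes.
S1 and S9 end up in different blocks, so they are distinguishable. For instance, the string 'ε' is accepted from only S9.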